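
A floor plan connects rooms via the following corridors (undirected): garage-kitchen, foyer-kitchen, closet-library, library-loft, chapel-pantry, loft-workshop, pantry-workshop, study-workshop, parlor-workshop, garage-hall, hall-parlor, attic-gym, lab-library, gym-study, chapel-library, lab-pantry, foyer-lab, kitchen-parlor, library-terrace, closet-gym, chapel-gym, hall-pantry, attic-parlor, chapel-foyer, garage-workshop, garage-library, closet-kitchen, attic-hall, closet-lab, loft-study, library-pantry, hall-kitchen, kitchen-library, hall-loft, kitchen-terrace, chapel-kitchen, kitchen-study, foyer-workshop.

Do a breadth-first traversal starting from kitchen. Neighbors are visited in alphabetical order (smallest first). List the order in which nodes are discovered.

kitchen -> chapel -> closet -> foyer -> garage -> hall -> library -> parlor -> study -> terrace -> gym -> pantry -> lab -> workshop -> attic -> loft

Visit kitchen; enqueue chapel, closet, foyer, garage, hall, library, parlor, study, terrace → queue [chapel, closet, foyer, garage, hall, library, parlor, study, terrace]
Visit chapel; enqueue gym, pantry → queue [closet, foyer, garage, hall, library, parlor, study, terrace, gym, pantry]
Visit closet; enqueue lab → queue [foyer, garage, hall, library, parlor, study, terrace, gym, pantry, lab]
Visit foyer; enqueue workshop → queue [garage, hall, library, parlor, study, terrace, gym, pantry, lab, workshop]
Visit garage → queue [hall, library, parlor, study, terrace, gym, pantry, lab, workshop]
Visit hall; enqueue attic, loft → queue [library, parlor, study, terrace, gym, pantry, lab, workshop, attic, loft]
Visit library → queue [parlor, study, terrace, gym, pantry, lab, workshop, attic, loft]
Visit parlor → queue [study, terrace, gym, pantry, lab, workshop, attic, loft]
Visit study → queue [terrace, gym, pantry, lab, workshop, attic, loft]
Visit terrace → queue [gym, pantry, lab, workshop, attic, loft]
Visit gym → queue [pantry, lab, workshop, attic, loft]
Visit pantry → queue [lab, workshop, attic, loft]
Visit lab → queue [workshop, attic, loft]
Visit workshop → queue [attic, loft]
Visit attic → queue [loft]
Visit loft → queue []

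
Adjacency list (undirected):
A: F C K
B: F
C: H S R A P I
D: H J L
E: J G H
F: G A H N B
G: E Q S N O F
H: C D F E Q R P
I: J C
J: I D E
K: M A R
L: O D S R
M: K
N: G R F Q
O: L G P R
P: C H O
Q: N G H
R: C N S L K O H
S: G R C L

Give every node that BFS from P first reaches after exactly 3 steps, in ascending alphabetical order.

B, J, K, N

Level 0: P
Level 1: C, H, O
Level 2: A, D, E, F, G, I, L, Q, R, S
Level 3: B, J, K, N
Level 4: M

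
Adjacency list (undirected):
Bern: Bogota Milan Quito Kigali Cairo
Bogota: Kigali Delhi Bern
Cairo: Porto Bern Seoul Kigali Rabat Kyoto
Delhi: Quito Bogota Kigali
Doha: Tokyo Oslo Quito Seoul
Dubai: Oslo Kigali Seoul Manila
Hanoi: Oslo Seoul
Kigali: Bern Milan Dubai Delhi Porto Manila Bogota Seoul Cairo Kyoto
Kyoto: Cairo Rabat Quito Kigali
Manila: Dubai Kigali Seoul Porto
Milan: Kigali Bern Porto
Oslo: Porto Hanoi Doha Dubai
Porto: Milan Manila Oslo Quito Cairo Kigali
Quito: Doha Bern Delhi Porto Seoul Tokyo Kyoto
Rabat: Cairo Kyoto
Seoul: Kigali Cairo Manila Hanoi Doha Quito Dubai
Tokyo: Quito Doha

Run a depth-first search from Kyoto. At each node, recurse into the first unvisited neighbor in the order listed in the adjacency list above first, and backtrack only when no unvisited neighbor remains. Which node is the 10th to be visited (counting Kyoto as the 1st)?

Doha

Visit Kyoto
Kyoto → Cairo
Cairo → Porto
Porto → Milan
Milan → Kigali
Kigali → Bern
Bern → Bogota
Bogota → Delhi
Delhi → Quito
Quito → Doha
Doha → Tokyo
Doha → Oslo
Oslo → Hanoi
Hanoi → Seoul
Seoul → Manila
Manila → Dubai
Cairo → Rabat

Visit order: Kyoto, Cairo, Porto, Milan, Kigali, Bern, Bogota, Delhi, Quito, Doha, Tokyo, Oslo, Hanoi, Seoul, Manila, Dubai, Rabat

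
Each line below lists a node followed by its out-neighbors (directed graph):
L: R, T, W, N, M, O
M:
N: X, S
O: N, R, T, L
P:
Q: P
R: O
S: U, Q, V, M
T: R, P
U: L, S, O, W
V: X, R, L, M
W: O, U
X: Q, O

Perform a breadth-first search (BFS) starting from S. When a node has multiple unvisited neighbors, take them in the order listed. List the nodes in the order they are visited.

Visit S; enqueue U, Q, V, M → queue [U, Q, V, M]
Visit U; enqueue L, O, W → queue [Q, V, M, L, O, W]
Visit Q; enqueue P → queue [V, M, L, O, W, P]
Visit V; enqueue X, R → queue [M, L, O, W, P, X, R]
Visit M → queue [L, O, W, P, X, R]
Visit L; enqueue T, N → queue [O, W, P, X, R, T, N]
Visit O → queue [W, P, X, R, T, N]
Visit W → queue [P, X, R, T, N]
Visit P → queue [X, R, T, N]
Visit X → queue [R, T, N]
Visit R → queue [T, N]
Visit T → queue [N]
Visit N → queue []

S → U → Q → V → M → L → O → W → P → X → R → T → N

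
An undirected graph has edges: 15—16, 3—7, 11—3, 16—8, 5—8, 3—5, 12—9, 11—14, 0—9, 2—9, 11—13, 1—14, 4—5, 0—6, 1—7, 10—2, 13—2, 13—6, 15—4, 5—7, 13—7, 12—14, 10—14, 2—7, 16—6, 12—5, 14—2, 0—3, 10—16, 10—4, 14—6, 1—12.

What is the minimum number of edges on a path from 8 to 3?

Level 0: 8
Level 1: 5, 16
Level 2: 3, 4, 6, 7, 10, 12, 15
Level 3: 0, 1, 2, 9, 11, 13, 14
3 first appears at level 2.

2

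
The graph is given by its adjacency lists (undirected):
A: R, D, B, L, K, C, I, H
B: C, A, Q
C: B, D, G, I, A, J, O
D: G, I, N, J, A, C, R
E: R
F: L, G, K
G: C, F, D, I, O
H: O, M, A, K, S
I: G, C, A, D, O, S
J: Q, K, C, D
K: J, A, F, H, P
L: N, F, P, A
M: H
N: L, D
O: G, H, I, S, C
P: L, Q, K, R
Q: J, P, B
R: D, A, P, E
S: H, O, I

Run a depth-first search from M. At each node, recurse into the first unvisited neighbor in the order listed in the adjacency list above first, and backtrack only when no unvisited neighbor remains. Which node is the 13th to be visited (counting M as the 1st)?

Visit M
M → H
H → O
O → G
G → C
C → B
B → A
A → R
R → D
D → I
I → S
D → N
N → L
L → F
F → K
K → J
J → Q
Q → P
R → E

Visit order: M, H, O, G, C, B, A, R, D, I, S, N, L, F, K, J, Q, P, E

L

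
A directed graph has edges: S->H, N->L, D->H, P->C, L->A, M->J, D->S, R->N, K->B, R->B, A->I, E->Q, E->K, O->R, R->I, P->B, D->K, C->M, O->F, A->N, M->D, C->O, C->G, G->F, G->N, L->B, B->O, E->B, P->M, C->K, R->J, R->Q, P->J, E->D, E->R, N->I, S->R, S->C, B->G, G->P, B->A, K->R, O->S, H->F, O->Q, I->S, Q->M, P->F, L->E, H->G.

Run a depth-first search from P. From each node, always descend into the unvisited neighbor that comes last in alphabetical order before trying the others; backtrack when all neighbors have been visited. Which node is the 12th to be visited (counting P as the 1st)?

B

Visit P
P → M
M → J
M → D
D → S
S → R
R → Q
R → N
N → L
L → E
E → K
K → B
B → O
O → F
B → G
B → A
A → I
S → H
S → C

Visit order: P, M, J, D, S, R, Q, N, L, E, K, B, O, F, G, A, I, H, C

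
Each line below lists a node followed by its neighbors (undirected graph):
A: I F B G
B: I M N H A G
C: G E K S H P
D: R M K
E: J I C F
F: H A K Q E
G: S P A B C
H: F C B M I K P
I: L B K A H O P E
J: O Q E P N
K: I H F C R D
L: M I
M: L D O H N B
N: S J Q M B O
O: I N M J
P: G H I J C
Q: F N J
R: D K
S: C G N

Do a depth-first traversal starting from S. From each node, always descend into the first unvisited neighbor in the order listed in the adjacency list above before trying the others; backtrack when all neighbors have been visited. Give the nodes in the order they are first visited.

Visit S
S → C
C → G
G → P
P → H
H → F
F → A
A → I
I → L
L → M
M → D
D → R
R → K
M → O
O → N
N → J
J → Q
J → E
N → B

S → C → G → P → H → F → A → I → L → M → D → R → K → O → N → J → Q → E → B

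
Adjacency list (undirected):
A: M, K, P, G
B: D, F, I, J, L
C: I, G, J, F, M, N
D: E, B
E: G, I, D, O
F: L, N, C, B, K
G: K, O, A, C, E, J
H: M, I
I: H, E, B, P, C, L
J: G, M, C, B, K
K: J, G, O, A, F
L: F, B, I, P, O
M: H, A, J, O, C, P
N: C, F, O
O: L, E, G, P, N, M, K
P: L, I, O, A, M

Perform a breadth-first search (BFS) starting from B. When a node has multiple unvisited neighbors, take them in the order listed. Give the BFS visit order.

B D F I J L E N C K H P G M O A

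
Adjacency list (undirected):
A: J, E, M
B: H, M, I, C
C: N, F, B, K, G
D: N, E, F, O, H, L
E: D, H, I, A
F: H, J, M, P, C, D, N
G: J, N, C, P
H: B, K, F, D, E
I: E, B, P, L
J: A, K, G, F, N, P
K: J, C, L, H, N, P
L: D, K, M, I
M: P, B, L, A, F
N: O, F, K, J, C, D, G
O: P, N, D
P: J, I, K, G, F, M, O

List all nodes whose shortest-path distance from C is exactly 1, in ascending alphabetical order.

Level 0: C
Level 1: B, F, G, K, N
Level 2: D, H, I, J, L, M, O, P
Level 3: A, E

B, F, G, K, N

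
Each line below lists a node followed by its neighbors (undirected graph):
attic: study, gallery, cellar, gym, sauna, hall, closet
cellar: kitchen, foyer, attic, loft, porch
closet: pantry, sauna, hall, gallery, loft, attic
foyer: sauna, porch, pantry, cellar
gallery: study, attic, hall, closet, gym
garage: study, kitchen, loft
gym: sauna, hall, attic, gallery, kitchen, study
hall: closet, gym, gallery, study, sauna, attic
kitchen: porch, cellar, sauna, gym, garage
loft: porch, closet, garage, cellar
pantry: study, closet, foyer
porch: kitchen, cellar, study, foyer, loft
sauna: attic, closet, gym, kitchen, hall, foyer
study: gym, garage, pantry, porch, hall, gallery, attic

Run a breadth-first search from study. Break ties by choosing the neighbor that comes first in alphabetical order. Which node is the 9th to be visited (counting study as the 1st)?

cellar

Visit study; enqueue attic, gallery, garage, gym, hall, pantry, porch → queue [attic, gallery, garage, gym, hall, pantry, porch]
Visit attic; enqueue cellar, closet, sauna → queue [gallery, garage, gym, hall, pantry, porch, cellar, closet, sauna]
Visit gallery → queue [garage, gym, hall, pantry, porch, cellar, closet, sauna]
Visit garage; enqueue kitchen, loft → queue [gym, hall, pantry, porch, cellar, closet, sauna, kitchen, loft]
Visit gym → queue [hall, pantry, porch, cellar, closet, sauna, kitchen, loft]
Visit hall → queue [pantry, porch, cellar, closet, sauna, kitchen, loft]
Visit pantry; enqueue foyer → queue [porch, cellar, closet, sauna, kitchen, loft, foyer]
Visit porch → queue [cellar, closet, sauna, kitchen, loft, foyer]
Visit cellar → queue [closet, sauna, kitchen, loft, foyer]
Visit closet → queue [sauna, kitchen, loft, foyer]
Visit sauna → queue [kitchen, loft, foyer]
Visit kitchen → queue [loft, foyer]
Visit loft → queue [foyer]
Visit foyer → queue []

Visit order: study, attic, gallery, garage, gym, hall, pantry, porch, cellar, closet, sauna, kitchen, loft, foyer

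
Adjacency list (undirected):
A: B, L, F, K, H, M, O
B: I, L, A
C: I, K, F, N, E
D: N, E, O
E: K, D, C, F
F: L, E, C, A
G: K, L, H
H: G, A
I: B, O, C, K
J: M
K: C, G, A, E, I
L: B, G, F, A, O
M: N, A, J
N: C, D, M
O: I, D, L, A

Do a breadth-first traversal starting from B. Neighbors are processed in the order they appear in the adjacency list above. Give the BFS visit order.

Visit B; enqueue I, L, A → queue [I, L, A]
Visit I; enqueue O, C, K → queue [L, A, O, C, K]
Visit L; enqueue G, F → queue [A, O, C, K, G, F]
Visit A; enqueue H, M → queue [O, C, K, G, F, H, M]
Visit O; enqueue D → queue [C, K, G, F, H, M, D]
Visit C; enqueue N, E → queue [K, G, F, H, M, D, N, E]
Visit K → queue [G, F, H, M, D, N, E]
Visit G → queue [F, H, M, D, N, E]
Visit F → queue [H, M, D, N, E]
Visit H → queue [M, D, N, E]
Visit M; enqueue J → queue [D, N, E, J]
Visit D → queue [N, E, J]
Visit N → queue [E, J]
Visit E → queue [J]
Visit J → queue []

B, I, L, A, O, C, K, G, F, H, M, D, N, E, J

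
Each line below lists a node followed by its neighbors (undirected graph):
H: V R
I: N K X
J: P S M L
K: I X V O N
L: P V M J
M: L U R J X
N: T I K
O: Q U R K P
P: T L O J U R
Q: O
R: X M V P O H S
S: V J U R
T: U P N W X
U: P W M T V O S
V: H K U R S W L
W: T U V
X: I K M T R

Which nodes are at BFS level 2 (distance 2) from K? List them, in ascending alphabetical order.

H, L, M, P, Q, R, S, T, U, W

Level 0: K
Level 1: I, N, O, V, X
Level 2: H, L, M, P, Q, R, S, T, U, W
Level 3: J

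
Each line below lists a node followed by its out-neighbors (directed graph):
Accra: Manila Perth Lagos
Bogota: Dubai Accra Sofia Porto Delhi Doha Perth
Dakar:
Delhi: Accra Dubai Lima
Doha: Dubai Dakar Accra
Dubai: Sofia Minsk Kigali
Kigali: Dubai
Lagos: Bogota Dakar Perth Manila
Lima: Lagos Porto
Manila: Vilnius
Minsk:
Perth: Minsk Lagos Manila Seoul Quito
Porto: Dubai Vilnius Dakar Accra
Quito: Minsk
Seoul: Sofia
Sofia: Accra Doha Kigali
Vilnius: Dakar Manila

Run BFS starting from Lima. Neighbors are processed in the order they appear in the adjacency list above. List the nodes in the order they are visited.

Lima, Lagos, Porto, Bogota, Dakar, Perth, Manila, Dubai, Vilnius, Accra, Sofia, Delhi, Doha, Minsk, Seoul, Quito, Kigali

Visit Lima; enqueue Lagos, Porto → queue [Lagos, Porto]
Visit Lagos; enqueue Bogota, Dakar, Perth, Manila → queue [Porto, Bogota, Dakar, Perth, Manila]
Visit Porto; enqueue Dubai, Vilnius, Accra → queue [Bogota, Dakar, Perth, Manila, Dubai, Vilnius, Accra]
Visit Bogota; enqueue Sofia, Delhi, Doha → queue [Dakar, Perth, Manila, Dubai, Vilnius, Accra, Sofia, Delhi, Doha]
Visit Dakar → queue [Perth, Manila, Dubai, Vilnius, Accra, Sofia, Delhi, Doha]
Visit Perth; enqueue Minsk, Seoul, Quito → queue [Manila, Dubai, Vilnius, Accra, Sofia, Delhi, Doha, Minsk, Seoul, Quito]
Visit Manila → queue [Dubai, Vilnius, Accra, Sofia, Delhi, Doha, Minsk, Seoul, Quito]
Visit Dubai; enqueue Kigali → queue [Vilnius, Accra, Sofia, Delhi, Doha, Minsk, Seoul, Quito, Kigali]
Visit Vilnius → queue [Accra, Sofia, Delhi, Doha, Minsk, Seoul, Quito, Kigali]
Visit Accra → queue [Sofia, Delhi, Doha, Minsk, Seoul, Quito, Kigali]
Visit Sofia → queue [Delhi, Doha, Minsk, Seoul, Quito, Kigali]
Visit Delhi → queue [Doha, Minsk, Seoul, Quito, Kigali]
Visit Doha → queue [Minsk, Seoul, Quito, Kigali]
Visit Minsk → queue [Seoul, Quito, Kigali]
Visit Seoul → queue [Quito, Kigali]
Visit Quito → queue [Kigali]
Visit Kigali → queue []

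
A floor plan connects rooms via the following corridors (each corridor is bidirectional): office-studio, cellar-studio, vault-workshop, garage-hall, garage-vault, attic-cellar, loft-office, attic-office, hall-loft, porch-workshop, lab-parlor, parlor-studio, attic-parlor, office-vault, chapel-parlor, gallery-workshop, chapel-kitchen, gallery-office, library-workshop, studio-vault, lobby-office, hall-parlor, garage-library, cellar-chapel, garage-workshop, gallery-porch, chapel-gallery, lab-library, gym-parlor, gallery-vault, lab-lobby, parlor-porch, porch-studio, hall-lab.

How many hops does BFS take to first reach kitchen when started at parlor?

2

Level 0: parlor
Level 1: attic, chapel, gym, hall, lab, porch, studio
Level 2: cellar, gallery, garage, kitchen, library, lobby, loft, office, vault, workshop
kitchen first appears at level 2.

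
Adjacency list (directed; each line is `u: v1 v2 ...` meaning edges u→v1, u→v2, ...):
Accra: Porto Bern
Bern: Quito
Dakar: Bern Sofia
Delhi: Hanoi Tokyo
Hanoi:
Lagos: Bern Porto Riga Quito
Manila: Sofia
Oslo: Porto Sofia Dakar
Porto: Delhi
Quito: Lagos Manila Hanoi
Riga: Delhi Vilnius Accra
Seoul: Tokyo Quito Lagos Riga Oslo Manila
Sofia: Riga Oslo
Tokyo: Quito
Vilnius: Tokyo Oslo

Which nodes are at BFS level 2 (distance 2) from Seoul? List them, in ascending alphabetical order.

Accra, Bern, Dakar, Delhi, Hanoi, Porto, Sofia, Vilnius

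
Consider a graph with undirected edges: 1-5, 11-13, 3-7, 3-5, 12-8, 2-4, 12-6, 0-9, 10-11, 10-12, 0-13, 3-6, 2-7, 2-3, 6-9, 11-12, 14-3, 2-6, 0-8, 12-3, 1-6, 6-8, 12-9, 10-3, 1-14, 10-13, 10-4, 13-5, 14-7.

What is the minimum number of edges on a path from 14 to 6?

Level 0: 14
Level 1: 1, 3, 7
Level 2: 2, 5, 6, 10, 12
Level 3: 4, 8, 9, 11, 13
Level 4: 0
6 first appears at level 2.

2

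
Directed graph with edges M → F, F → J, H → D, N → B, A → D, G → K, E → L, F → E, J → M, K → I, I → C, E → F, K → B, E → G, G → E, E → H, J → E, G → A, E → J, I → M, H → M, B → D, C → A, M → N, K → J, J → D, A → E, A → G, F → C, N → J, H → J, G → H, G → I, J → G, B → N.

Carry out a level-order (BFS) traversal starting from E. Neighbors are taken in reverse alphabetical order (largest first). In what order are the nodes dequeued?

E → L → J → H → G → F → M → D → K → I → A → C → N → B

Visit E; enqueue L, J, H, G, F → queue [L, J, H, G, F]
Visit L → queue [J, H, G, F]
Visit J; enqueue M, D → queue [H, G, F, M, D]
Visit H → queue [G, F, M, D]
Visit G; enqueue K, I, A → queue [F, M, D, K, I, A]
Visit F; enqueue C → queue [M, D, K, I, A, C]
Visit M; enqueue N → queue [D, K, I, A, C, N]
Visit D → queue [K, I, A, C, N]
Visit K; enqueue B → queue [I, A, C, N, B]
Visit I → queue [A, C, N, B]
Visit A → queue [C, N, B]
Visit C → queue [N, B]
Visit N → queue [B]
Visit B → queue []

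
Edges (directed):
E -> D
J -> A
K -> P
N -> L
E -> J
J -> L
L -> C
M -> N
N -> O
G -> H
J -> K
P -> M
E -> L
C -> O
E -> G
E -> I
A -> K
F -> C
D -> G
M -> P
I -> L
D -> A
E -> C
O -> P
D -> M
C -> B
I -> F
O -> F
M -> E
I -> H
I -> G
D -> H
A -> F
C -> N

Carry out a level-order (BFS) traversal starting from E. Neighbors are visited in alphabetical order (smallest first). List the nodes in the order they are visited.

Visit E; enqueue C, D, G, I, J, L → queue [C, D, G, I, J, L]
Visit C; enqueue B, N, O → queue [D, G, I, J, L, B, N, O]
Visit D; enqueue A, H, M → queue [G, I, J, L, B, N, O, A, H, M]
Visit G → queue [I, J, L, B, N, O, A, H, M]
Visit I; enqueue F → queue [J, L, B, N, O, A, H, M, F]
Visit J; enqueue K → queue [L, B, N, O, A, H, M, F, K]
Visit L → queue [B, N, O, A, H, M, F, K]
Visit B → queue [N, O, A, H, M, F, K]
Visit N → queue [O, A, H, M, F, K]
Visit O; enqueue P → queue [A, H, M, F, K, P]
Visit A → queue [H, M, F, K, P]
Visit H → queue [M, F, K, P]
Visit M → queue [F, K, P]
Visit F → queue [K, P]
Visit K → queue [P]
Visit P → queue []

E -> C -> D -> G -> I -> J -> L -> B -> N -> O -> A -> H -> M -> F -> K -> P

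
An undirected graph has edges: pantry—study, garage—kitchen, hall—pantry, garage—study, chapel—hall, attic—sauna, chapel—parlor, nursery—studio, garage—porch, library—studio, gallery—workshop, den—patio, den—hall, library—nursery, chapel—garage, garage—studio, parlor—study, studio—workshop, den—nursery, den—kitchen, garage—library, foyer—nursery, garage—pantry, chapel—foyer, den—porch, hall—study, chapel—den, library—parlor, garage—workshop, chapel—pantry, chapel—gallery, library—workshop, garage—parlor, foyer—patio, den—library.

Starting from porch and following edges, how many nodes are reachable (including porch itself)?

BFS from porch visits: porch, garage, den, workshop, study, studio, parlor, pantry, library, kitchen, chapel, patio, nursery, hall, gallery, foyer
Reachable nodes: 16 of 18 total.

16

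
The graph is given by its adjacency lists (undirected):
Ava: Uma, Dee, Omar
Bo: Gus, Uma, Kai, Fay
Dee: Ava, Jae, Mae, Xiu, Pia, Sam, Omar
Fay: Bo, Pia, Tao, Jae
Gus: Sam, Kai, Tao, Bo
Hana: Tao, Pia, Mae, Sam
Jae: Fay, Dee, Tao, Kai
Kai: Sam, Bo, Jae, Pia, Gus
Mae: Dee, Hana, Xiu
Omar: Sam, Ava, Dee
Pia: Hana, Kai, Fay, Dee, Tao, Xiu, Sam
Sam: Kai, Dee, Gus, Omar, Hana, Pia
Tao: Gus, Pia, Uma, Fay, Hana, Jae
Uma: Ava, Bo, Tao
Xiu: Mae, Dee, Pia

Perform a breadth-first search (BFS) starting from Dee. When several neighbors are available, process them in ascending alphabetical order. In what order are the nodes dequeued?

Dee -> Ava -> Jae -> Mae -> Omar -> Pia -> Sam -> Xiu -> Uma -> Fay -> Kai -> Tao -> Hana -> Gus -> Bo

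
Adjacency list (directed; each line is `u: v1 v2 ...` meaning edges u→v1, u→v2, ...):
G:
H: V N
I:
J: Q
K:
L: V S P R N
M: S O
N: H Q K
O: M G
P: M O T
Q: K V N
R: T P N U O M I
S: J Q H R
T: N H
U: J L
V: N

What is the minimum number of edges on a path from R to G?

Level 0: R
Level 1: I, M, N, O, P, T, U
Level 2: G, H, J, K, L, Q, S
Level 3: V
G first appears at level 2.

2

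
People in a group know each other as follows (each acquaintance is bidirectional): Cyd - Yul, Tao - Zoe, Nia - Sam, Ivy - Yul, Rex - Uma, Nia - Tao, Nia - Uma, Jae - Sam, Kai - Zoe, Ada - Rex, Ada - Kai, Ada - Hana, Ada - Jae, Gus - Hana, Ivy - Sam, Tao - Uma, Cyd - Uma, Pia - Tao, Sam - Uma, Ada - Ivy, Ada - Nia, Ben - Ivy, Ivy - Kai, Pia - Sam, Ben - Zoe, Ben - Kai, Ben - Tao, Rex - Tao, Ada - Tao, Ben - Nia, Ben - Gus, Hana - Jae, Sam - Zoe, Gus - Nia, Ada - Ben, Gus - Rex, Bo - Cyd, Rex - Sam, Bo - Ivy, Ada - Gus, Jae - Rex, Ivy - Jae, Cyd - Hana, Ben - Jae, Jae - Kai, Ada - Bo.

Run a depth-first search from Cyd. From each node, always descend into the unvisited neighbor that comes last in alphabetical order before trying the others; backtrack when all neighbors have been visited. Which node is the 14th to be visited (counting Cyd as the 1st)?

Visit Cyd
Cyd → Yul
Yul → Ivy
Ivy → Sam
Sam → Zoe
Zoe → Tao
Tao → Uma
Uma → Rex
Rex → Jae
Jae → Kai
Kai → Ben
Ben → Nia
Nia → Gus
Gus → Hana
Hana → Ada
Ada → Bo
Tao → Pia

Visit order: Cyd, Yul, Ivy, Sam, Zoe, Tao, Uma, Rex, Jae, Kai, Ben, Nia, Gus, Hana, Ada, Bo, Pia

Hana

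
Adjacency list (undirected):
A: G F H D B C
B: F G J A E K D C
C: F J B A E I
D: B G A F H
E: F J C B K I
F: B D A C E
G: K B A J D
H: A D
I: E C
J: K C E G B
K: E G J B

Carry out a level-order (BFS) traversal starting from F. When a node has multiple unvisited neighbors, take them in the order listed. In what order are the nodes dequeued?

Visit F; enqueue B, D, A, C, E → queue [B, D, A, C, E]
Visit B; enqueue G, J, K → queue [D, A, C, E, G, J, K]
Visit D; enqueue H → queue [A, C, E, G, J, K, H]
Visit A → queue [C, E, G, J, K, H]
Visit C; enqueue I → queue [E, G, J, K, H, I]
Visit E → queue [G, J, K, H, I]
Visit G → queue [J, K, H, I]
Visit J → queue [K, H, I]
Visit K → queue [H, I]
Visit H → queue [I]
Visit I → queue []

F, B, D, A, C, E, G, J, K, H, I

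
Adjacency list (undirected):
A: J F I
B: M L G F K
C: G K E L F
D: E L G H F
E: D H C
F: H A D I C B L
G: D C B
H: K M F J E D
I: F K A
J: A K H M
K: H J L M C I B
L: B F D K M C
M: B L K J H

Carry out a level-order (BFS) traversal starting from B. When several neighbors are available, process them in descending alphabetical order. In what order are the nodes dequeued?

B, M, L, K, G, F, J, H, D, C, I, A, E

Visit B; enqueue M, L, K, G, F → queue [M, L, K, G, F]
Visit M; enqueue J, H → queue [L, K, G, F, J, H]
Visit L; enqueue D, C → queue [K, G, F, J, H, D, C]
Visit K; enqueue I → queue [G, F, J, H, D, C, I]
Visit G → queue [F, J, H, D, C, I]
Visit F; enqueue A → queue [J, H, D, C, I, A]
Visit J → queue [H, D, C, I, A]
Visit H; enqueue E → queue [D, C, I, A, E]
Visit D → queue [C, I, A, E]
Visit C → queue [I, A, E]
Visit I → queue [A, E]
Visit A → queue [E]
Visit E → queue []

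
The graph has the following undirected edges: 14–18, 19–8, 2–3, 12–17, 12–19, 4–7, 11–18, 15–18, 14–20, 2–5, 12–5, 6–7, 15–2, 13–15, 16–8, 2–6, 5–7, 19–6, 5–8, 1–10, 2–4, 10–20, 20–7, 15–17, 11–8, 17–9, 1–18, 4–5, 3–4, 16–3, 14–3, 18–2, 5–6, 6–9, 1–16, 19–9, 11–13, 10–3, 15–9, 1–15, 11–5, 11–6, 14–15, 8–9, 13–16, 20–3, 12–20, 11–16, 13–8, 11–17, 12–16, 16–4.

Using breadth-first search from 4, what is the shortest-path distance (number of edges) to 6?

2

Level 0: 4
Level 1: 2, 3, 5, 7, 16
Level 2: 1, 6, 8, 10, 11, 12, 13, 14, 15, 18, 20
Level 3: 9, 17, 19
6 first appears at level 2.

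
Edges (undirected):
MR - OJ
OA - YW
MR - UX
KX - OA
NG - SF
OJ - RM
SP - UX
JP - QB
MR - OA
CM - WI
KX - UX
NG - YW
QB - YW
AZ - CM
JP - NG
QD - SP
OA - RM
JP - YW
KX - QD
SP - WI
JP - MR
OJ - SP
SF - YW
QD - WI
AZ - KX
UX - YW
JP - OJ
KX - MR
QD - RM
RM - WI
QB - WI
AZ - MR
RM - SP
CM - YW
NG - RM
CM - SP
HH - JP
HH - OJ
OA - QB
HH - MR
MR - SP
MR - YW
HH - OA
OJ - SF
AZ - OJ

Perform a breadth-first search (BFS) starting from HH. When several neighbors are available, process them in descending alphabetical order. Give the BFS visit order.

HH, OJ, OA, MR, JP, SP, SF, RM, AZ, YW, QB, KX, UX, NG, WI, QD, CM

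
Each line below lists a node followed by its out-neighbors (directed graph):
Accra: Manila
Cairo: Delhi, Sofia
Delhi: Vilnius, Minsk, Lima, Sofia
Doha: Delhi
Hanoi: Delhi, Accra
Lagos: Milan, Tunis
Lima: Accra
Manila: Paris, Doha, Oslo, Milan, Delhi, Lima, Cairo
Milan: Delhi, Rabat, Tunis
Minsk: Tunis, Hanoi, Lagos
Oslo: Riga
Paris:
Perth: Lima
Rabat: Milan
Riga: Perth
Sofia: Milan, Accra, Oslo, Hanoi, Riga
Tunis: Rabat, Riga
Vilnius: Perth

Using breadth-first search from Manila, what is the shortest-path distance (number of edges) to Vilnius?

2

Level 0: Manila
Level 1: Cairo, Delhi, Doha, Lima, Milan, Oslo, Paris
Level 2: Accra, Minsk, Rabat, Riga, Sofia, Tunis, Vilnius
Level 3: Hanoi, Lagos, Perth
Vilnius first appears at level 2.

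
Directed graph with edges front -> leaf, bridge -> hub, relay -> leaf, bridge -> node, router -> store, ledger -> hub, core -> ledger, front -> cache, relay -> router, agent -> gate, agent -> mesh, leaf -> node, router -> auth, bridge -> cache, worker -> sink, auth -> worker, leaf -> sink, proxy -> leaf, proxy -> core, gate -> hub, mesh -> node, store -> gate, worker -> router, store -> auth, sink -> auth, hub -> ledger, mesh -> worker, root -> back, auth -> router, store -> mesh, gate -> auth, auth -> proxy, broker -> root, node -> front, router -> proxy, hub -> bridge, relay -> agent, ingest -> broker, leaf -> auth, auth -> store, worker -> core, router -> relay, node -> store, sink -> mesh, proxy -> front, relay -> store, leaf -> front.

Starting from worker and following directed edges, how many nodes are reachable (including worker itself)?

18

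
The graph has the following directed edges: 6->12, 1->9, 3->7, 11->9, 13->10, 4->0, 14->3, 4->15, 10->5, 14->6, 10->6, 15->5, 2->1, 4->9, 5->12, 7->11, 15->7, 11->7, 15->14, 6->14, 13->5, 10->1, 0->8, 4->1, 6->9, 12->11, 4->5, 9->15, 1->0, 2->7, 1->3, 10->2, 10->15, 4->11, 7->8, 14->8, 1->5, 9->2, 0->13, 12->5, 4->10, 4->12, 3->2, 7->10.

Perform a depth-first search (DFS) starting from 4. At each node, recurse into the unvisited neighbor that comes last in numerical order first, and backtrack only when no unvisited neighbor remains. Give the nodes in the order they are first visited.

Visit 4
4 → 15
15 → 14
14 → 8
14 → 6
6 → 12
12 → 11
11 → 9
9 → 2
2 → 7
7 → 10
10 → 5
10 → 1
1 → 3
1 → 0
0 → 13

4 -> 15 -> 14 -> 8 -> 6 -> 12 -> 11 -> 9 -> 2 -> 7 -> 10 -> 5 -> 1 -> 3 -> 0 -> 13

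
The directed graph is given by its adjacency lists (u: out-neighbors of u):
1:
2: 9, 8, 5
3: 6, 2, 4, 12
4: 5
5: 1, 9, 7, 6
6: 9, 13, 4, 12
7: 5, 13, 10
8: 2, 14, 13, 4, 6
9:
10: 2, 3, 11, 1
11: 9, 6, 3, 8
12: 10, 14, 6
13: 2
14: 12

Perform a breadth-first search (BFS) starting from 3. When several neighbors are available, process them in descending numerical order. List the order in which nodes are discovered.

Visit 3; enqueue 12, 6, 4, 2 → queue [12, 6, 4, 2]
Visit 12; enqueue 14, 10 → queue [6, 4, 2, 14, 10]
Visit 6; enqueue 13, 9 → queue [4, 2, 14, 10, 13, 9]
Visit 4; enqueue 5 → queue [2, 14, 10, 13, 9, 5]
Visit 2; enqueue 8 → queue [14, 10, 13, 9, 5, 8]
Visit 14 → queue [10, 13, 9, 5, 8]
Visit 10; enqueue 11, 1 → queue [13, 9, 5, 8, 11, 1]
Visit 13 → queue [9, 5, 8, 11, 1]
Visit 9 → queue [5, 8, 11, 1]
Visit 5; enqueue 7 → queue [8, 11, 1, 7]
Visit 8 → queue [11, 1, 7]
Visit 11 → queue [1, 7]
Visit 1 → queue [7]
Visit 7 → queue []

3 -> 12 -> 6 -> 4 -> 2 -> 14 -> 10 -> 13 -> 9 -> 5 -> 8 -> 11 -> 1 -> 7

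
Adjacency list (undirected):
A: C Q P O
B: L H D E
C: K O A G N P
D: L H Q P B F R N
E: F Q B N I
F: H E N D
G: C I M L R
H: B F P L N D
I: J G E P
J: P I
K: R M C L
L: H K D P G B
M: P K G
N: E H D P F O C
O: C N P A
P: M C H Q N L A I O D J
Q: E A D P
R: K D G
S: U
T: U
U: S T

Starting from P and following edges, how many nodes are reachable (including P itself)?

18

BFS from P visits: P, M, C, H, Q, N, L, A, I, O, D, J, K, G, B, F, E, R
Reachable nodes: 18 of 21 total.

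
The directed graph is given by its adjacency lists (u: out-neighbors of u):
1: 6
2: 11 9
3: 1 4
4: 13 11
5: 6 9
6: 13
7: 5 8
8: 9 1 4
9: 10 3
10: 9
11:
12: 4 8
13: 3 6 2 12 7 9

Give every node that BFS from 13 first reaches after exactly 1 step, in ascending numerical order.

2, 3, 6, 7, 9, 12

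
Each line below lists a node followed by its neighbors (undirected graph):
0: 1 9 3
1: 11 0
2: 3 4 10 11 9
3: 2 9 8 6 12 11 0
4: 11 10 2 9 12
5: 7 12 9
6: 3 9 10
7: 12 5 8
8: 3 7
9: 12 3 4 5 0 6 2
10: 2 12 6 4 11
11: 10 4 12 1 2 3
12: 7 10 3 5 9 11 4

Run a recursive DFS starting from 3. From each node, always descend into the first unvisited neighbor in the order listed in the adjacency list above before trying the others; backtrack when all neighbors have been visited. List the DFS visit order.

3 → 2 → 4 → 11 → 10 → 12 → 7 → 5 → 9 → 0 → 1 → 6 → 8

Visit 3
3 → 2
2 → 4
4 → 11
11 → 10
10 → 12
12 → 7
7 → 5
5 → 9
9 → 0
0 → 1
9 → 6
7 → 8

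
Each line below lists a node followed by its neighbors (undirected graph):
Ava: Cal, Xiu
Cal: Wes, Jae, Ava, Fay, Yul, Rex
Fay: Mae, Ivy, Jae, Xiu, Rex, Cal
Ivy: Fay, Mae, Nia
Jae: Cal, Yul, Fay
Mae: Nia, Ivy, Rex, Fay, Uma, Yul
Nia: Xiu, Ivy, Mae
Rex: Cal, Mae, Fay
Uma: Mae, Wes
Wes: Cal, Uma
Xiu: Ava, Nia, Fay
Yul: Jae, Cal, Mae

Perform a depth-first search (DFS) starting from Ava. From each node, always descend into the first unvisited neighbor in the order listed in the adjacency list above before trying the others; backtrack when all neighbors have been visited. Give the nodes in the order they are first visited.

Visit Ava
Ava → Cal
Cal → Wes
Wes → Uma
Uma → Mae
Mae → Nia
Nia → Xiu
Xiu → Fay
Fay → Ivy
Fay → Jae
Jae → Yul
Fay → Rex

Ava, Cal, Wes, Uma, Mae, Nia, Xiu, Fay, Ivy, Jae, Yul, Rex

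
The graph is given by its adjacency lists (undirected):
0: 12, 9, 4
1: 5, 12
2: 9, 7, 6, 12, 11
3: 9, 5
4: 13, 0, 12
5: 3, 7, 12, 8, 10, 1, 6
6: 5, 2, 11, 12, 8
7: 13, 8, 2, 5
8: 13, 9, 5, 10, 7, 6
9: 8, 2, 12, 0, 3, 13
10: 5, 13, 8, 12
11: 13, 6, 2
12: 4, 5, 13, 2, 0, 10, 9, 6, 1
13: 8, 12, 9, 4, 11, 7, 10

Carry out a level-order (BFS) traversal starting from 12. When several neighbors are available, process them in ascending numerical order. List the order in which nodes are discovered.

12, 0, 1, 2, 4, 5, 6, 9, 10, 13, 7, 11, 3, 8

Visit 12; enqueue 0, 1, 2, 4, 5, 6, 9, 10, 13 → queue [0, 1, 2, 4, 5, 6, 9, 10, 13]
Visit 0 → queue [1, 2, 4, 5, 6, 9, 10, 13]
Visit 1 → queue [2, 4, 5, 6, 9, 10, 13]
Visit 2; enqueue 7, 11 → queue [4, 5, 6, 9, 10, 13, 7, 11]
Visit 4 → queue [5, 6, 9, 10, 13, 7, 11]
Visit 5; enqueue 3, 8 → queue [6, 9, 10, 13, 7, 11, 3, 8]
Visit 6 → queue [9, 10, 13, 7, 11, 3, 8]
Visit 9 → queue [10, 13, 7, 11, 3, 8]
Visit 10 → queue [13, 7, 11, 3, 8]
Visit 13 → queue [7, 11, 3, 8]
Visit 7 → queue [11, 3, 8]
Visit 11 → queue [3, 8]
Visit 3 → queue [8]
Visit 8 → queue []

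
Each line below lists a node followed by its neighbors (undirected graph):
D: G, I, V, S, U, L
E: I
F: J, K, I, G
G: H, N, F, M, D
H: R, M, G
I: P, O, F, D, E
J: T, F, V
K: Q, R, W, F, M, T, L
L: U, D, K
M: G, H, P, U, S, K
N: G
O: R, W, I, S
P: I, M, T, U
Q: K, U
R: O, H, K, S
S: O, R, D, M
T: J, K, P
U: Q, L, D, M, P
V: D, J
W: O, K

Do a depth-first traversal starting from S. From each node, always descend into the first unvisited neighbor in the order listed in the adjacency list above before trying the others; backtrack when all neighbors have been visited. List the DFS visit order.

S, O, R, H, M, G, N, F, J, T, K, Q, U, L, D, I, P, E, V, W

Visit S
S → O
O → R
R → H
H → M
M → G
G → N
G → F
F → J
J → T
T → K
K → Q
Q → U
U → L
L → D
D → I
I → P
I → E
D → V
K → W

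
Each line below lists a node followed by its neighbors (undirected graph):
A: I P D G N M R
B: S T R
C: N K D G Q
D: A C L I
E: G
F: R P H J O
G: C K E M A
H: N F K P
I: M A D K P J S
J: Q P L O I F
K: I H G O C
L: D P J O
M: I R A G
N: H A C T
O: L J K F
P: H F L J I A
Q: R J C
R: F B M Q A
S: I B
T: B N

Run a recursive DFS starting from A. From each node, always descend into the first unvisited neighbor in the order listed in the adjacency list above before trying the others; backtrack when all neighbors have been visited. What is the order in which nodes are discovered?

A → I → M → R → F → P → H → N → C → K → G → E → O → L → D → J → Q → T → B → S

Visit A
A → I
I → M
M → R
R → F
F → P
P → H
H → N
N → C
C → K
K → G
G → E
K → O
O → L
L → D
L → J
J → Q
N → T
T → B
B → S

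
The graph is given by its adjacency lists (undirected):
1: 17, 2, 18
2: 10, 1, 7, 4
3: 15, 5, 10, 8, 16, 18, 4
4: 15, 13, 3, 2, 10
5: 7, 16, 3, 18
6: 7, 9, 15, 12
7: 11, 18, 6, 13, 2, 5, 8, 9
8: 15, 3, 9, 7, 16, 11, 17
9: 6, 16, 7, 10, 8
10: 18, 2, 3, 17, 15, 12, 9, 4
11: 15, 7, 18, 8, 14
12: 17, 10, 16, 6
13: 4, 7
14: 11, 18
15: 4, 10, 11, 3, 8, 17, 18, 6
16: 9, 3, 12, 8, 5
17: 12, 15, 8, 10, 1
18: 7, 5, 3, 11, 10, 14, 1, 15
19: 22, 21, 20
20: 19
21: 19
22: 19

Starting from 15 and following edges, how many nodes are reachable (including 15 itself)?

18

BFS from 15 visits: 15, 18, 17, 11, 10, 8, 6, 4, 3, 14, 7, 5, 1, 12, 9, 2, 16, 13
Reachable nodes: 18 of 22 total.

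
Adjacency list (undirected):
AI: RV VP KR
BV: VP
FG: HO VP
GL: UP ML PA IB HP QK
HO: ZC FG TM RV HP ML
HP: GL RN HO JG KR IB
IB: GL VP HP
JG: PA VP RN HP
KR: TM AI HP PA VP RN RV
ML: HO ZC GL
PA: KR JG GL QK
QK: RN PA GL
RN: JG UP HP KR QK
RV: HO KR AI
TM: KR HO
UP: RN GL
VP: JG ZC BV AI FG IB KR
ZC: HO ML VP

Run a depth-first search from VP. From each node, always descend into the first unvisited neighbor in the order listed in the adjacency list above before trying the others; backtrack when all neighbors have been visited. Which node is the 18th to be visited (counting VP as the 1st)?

BV

Visit VP
VP → JG
JG → PA
PA → KR
KR → TM
TM → HO
HO → ZC
ZC → ML
ML → GL
GL → UP
UP → RN
RN → HP
HP → IB
RN → QK
HO → FG
HO → RV
RV → AI
VP → BV

Visit order: VP, JG, PA, KR, TM, HO, ZC, ML, GL, UP, RN, HP, IB, QK, FG, RV, AI, BV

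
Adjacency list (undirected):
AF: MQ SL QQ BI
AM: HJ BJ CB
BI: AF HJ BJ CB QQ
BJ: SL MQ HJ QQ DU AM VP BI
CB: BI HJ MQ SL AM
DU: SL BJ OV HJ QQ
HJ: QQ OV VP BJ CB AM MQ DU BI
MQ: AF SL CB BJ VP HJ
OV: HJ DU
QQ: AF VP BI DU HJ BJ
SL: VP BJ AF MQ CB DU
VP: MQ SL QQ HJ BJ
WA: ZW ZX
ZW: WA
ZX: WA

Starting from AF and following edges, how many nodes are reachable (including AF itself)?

BFS from AF visits: AF, MQ, SL, QQ, BI, CB, BJ, VP, HJ, DU, AM, OV
Reachable nodes: 12 of 15 total.

12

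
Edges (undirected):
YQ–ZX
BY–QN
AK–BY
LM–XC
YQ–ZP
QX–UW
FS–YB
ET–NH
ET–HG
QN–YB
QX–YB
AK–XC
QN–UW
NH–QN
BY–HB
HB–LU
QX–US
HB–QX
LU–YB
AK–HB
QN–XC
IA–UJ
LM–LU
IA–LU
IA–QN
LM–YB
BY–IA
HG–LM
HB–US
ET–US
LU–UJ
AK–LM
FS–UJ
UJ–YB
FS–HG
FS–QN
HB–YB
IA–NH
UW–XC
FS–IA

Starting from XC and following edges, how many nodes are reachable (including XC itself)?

BFS from XC visits: XC, UW, QN, LM, AK, QX, YB, NH, IA, FS, BY, LU, HG, HB, US, UJ, ET
Reachable nodes: 17 of 20 total.

17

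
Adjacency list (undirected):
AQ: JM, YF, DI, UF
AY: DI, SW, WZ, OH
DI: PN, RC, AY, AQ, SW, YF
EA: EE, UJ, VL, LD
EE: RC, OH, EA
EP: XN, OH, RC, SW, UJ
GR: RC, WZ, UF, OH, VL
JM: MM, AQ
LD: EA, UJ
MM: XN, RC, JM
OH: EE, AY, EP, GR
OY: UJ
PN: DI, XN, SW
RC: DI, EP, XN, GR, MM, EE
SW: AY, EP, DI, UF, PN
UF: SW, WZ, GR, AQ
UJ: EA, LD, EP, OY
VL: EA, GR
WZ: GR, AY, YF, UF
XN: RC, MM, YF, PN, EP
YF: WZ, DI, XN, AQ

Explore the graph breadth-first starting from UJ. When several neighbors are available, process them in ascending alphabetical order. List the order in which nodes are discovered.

UJ, EA, EP, LD, OY, EE, VL, OH, RC, SW, XN, GR, AY, DI, MM, PN, UF, YF, WZ, AQ, JM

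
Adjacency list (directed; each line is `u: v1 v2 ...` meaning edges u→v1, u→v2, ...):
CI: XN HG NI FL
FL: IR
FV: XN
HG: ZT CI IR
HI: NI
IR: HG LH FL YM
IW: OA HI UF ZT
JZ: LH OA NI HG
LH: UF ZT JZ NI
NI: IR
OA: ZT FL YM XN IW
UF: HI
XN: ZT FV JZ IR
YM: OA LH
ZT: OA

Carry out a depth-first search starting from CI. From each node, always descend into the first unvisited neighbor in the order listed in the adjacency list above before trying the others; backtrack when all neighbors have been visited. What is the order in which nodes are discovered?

Visit CI
CI → XN
XN → ZT
ZT → OA
OA → FL
FL → IR
IR → HG
IR → LH
LH → UF
UF → HI
HI → NI
LH → JZ
IR → YM
OA → IW
XN → FV

CI, XN, ZT, OA, FL, IR, HG, LH, UF, HI, NI, JZ, YM, IW, FV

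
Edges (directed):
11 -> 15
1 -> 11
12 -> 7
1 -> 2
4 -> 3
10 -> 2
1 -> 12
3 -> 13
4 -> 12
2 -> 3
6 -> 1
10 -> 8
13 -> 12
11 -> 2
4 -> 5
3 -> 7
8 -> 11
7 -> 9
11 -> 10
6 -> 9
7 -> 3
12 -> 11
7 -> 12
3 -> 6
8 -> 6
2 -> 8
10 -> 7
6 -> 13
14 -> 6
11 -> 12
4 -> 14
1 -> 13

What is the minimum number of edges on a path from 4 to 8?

Level 0: 4
Level 1: 3, 5, 12, 14
Level 2: 6, 7, 11, 13
Level 3: 1, 2, 9, 10, 15
Level 4: 8
8 first appears at level 4.

4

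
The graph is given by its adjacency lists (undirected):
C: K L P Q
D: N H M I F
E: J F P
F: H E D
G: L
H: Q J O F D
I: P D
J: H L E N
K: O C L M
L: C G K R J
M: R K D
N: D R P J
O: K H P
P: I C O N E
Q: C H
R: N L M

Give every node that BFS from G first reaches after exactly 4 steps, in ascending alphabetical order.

Level 0: G
Level 1: L
Level 2: C, J, K, R
Level 3: E, H, M, N, O, P, Q
Level 4: D, F, I

D, F, I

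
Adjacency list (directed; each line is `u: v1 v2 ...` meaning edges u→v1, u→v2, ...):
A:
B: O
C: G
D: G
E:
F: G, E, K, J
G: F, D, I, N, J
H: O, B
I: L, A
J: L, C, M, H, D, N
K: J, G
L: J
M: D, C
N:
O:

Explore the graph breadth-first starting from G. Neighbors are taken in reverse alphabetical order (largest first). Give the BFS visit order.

G, N, J, I, F, D, M, L, H, C, A, K, E, O, B

Visit G; enqueue N, J, I, F, D → queue [N, J, I, F, D]
Visit N → queue [J, I, F, D]
Visit J; enqueue M, L, H, C → queue [I, F, D, M, L, H, C]
Visit I; enqueue A → queue [F, D, M, L, H, C, A]
Visit F; enqueue K, E → queue [D, M, L, H, C, A, K, E]
Visit D → queue [M, L, H, C, A, K, E]
Visit M → queue [L, H, C, A, K, E]
Visit L → queue [H, C, A, K, E]
Visit H; enqueue O, B → queue [C, A, K, E, O, B]
Visit C → queue [A, K, E, O, B]
Visit A → queue [K, E, O, B]
Visit K → queue [E, O, B]
Visit E → queue [O, B]
Visit O → queue [B]
Visit B → queue []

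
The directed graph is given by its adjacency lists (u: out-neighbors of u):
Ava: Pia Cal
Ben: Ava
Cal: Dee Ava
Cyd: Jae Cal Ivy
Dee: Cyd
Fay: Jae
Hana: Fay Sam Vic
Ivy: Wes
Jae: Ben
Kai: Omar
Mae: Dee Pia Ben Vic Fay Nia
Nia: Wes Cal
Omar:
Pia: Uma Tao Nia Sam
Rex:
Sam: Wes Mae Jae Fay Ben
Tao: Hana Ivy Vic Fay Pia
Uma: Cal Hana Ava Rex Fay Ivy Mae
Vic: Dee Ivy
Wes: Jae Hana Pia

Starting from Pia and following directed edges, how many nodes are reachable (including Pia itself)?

BFS from Pia visits: Pia, Uma, Tao, Nia, Sam, Cal, Hana, Ava, Rex, Fay, Ivy, Mae, Vic, Wes, Jae, Ben, Dee, Cyd
Reachable nodes: 18 of 20 total.

18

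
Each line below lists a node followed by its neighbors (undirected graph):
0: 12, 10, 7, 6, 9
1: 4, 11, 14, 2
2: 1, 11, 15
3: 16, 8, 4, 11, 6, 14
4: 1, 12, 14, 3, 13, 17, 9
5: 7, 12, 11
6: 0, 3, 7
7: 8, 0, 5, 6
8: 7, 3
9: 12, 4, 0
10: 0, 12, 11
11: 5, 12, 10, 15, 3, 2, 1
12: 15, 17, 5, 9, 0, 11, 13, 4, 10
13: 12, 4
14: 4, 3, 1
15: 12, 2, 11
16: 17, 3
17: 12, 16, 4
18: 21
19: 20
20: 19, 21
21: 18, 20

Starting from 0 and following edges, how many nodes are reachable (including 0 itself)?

BFS from 0 visits: 0, 12, 10, 9, 7, 6, 17, 15, 13, 11, 5, 4, 8, 3, 16, 2, 1, 14
Reachable nodes: 18 of 22 total.

18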